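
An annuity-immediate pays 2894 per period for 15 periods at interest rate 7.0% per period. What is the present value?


PV = PMT * (1 - (1+i)^(-n)) / i
= 2894 * (1 - (1+0.07)^(-15)) / 0.07
= 2894 * (1 - 0.362446) / 0.07
= 2894 * 9.107914
= 26358.3031


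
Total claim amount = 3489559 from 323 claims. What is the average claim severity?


severity = total / number
= 3489559 / 323
= 10803.5882


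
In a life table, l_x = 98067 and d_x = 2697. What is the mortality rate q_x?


q_x = d_x / l_x
= 2697 / 98067
= 0.0275


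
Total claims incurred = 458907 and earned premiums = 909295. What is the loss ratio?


Loss ratio = claims / premiums
= 458907 / 909295
= 0.5047


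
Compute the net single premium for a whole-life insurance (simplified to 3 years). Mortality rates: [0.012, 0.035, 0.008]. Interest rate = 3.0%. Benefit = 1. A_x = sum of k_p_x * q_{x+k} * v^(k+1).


v = 0.970874
Year 0: k_p_x=1.0, q=0.012, term=0.01165
Year 1: k_p_x=0.988, q=0.035, term=0.032595
Year 2: k_p_x=0.95342, q=0.008, term=0.00698
A_x = 0.0512


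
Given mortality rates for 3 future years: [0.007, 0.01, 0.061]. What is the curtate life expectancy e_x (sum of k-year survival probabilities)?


e_x = sum_{k=1}^{n} k_p_x
k_p_x values:
  1_p_x = 0.993
  2_p_x = 0.98307
  3_p_x = 0.923103
e_x = 2.8992


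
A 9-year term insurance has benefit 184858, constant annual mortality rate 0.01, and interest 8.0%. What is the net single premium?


NSP = benefit * sum_{k=0}^{n-1} k_p_x * q * v^(k+1)
With constant q=0.01, v=0.925926
Sum = 0.060335
NSP = 184858 * 0.060335
= 11153.3857


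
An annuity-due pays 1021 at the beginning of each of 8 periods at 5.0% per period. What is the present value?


PV_due = PMT * (1-(1+i)^(-n))/i * (1+i)
PV_immediate = 6598.9402
PV_due = 6598.9402 * 1.05
= 6928.8872


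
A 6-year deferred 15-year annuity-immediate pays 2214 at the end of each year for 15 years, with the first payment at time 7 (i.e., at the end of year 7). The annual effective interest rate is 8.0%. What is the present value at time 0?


PV at time 6 of the 15-year annuity-immediate:
a_n = 2214 * (1-(1+0.08)^(-15))/0.08 = 18950.6858
Discount back 6 years to time 0:
PV = 18950.6858 * (1+0.08)^(-6)
= 18950.6858 * 0.63017
= 11942.1466


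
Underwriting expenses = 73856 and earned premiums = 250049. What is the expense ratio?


Expense ratio = expenses / premiums
= 73856 / 250049
= 0.2954


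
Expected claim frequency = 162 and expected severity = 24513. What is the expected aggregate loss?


E[S] = E[N] * E[X]
= 162 * 24513
= 3.9711e+06


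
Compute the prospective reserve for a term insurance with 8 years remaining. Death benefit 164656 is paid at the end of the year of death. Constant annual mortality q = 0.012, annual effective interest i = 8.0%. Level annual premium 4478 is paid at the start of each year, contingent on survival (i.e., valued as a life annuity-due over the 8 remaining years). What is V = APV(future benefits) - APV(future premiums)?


v = 1/(1+i) = 0.925926
APV(future benefits) per unit = sum_{k=0}^{7} k_p_x * q * v^(k+1) = 0.066453
APV(future benefits) = 164656 * 0.066453 = 10941.8222
Life annuity-due factor ä_{x:8} = sum_{k=0}^{7} k_p_x * v^k = 5.980736
APV(future premiums) = 4478 * 5.980736 = 26781.7339
V = 10941.8222 - 26781.7339
= -15839.9117


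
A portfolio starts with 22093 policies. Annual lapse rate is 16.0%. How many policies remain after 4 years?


remaining = initial * (1 - lapse)^years
= 22093 * (1 - 0.16)^4
= 22093 * 0.497871
= 10999.472


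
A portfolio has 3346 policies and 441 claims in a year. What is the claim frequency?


frequency = claims / policies
= 441 / 3346
= 0.1318


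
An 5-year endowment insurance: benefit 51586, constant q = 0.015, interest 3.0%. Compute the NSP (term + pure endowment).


Term component = 3442.0741
Pure endowment = 5_p_x * v^5 * benefit = 0.927217 * 0.862609 * 51586 = 41259.7776
NSP = 44701.8517


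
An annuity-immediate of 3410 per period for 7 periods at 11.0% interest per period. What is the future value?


FV = PMT * ((1+i)^n - 1) / i
= 3410 * ((1.11)^7 - 1) / 0.11
= 3410 * (2.07616 - 1) / 0.11
= 33360.9647


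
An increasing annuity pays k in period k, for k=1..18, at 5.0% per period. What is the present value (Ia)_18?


(Ia)_n = sum_{k=1}^{n} k * v^k, v = 1/(1+i)
v = 0.952381
Sum computed term by term:
(Ia)_18 = 95.8939


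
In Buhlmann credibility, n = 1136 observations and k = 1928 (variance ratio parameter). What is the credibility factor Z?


Z = n / (n + k)
= 1136 / (1136 + 1928)
= 1136 / 3064
= 0.3708


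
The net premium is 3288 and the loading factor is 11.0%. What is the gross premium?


Gross = net * (1 + loading)
= 3288 * (1 + 0.11)
= 3288 * 1.11
= 3649.68


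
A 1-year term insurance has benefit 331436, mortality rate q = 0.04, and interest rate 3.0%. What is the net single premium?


NSP = benefit * q * v
v = 1/(1+i) = 0.970874
NSP = 331436 * 0.04 * 0.970874
= 12871.301


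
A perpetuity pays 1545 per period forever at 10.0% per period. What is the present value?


PV = PMT / i
= 1545 / 0.1
= 15450.0


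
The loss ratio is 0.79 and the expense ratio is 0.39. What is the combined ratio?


Combined ratio = loss ratio + expense ratio
= 0.79 + 0.39
= 1.18


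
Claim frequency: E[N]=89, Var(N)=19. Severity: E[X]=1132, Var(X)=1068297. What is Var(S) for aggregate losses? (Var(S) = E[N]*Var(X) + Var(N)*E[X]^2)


Var(S) = E[N]*Var(X) + Var(N)*E[X]^2
= 89*1068297 + 19*1132^2
= 95078433 + 24347056
= 1.1943e+08


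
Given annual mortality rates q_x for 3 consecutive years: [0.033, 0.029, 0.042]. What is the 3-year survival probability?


p_k = 1 - q_k for each year
Survival = product of (1 - q_k)
= 0.967 * 0.971 * 0.958
= 0.8995


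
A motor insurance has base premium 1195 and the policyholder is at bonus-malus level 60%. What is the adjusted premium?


adjusted = base * BM_level / 100
= 1195 * 60 / 100
= 1195 * 0.6
= 717.0


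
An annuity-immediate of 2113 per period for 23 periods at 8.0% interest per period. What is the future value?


FV = PMT * ((1+i)^n - 1) / i
= 2113 * ((1.08)^23 - 1) / 0.08
= 2113 * (5.871464 - 1) / 0.08
= 128667.5335


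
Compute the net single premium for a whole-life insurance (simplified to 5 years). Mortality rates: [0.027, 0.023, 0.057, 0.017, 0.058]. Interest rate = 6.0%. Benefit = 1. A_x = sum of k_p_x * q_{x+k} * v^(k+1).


v = 0.943396
Year 0: k_p_x=1.0, q=0.027, term=0.025472
Year 1: k_p_x=0.973, q=0.023, term=0.019917
Year 2: k_p_x=0.950621, q=0.057, term=0.045495
Year 3: k_p_x=0.896436, q=0.017, term=0.012071
Year 4: k_p_x=0.881196, q=0.058, term=0.038192
A_x = 0.1411


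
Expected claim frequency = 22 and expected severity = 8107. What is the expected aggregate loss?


E[S] = E[N] * E[X]
= 22 * 8107
= 178354


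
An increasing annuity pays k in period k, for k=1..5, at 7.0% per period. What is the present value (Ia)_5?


(Ia)_n = sum_{k=1}^{n} k * v^k, v = 1/(1+i)
v = 0.934579
Sum computed term by term:
(Ia)_5 = 11.7469


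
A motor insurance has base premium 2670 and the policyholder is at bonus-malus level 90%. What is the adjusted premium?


adjusted = base * BM_level / 100
= 2670 * 90 / 100
= 2670 * 0.9
= 2403.0


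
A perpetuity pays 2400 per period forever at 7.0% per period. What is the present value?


PV = PMT / i
= 2400 / 0.07
= 34285.7143


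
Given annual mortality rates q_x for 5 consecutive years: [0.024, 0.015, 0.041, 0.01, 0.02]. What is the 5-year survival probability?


p_k = 1 - q_k for each year
Survival = product of (1 - q_k)
= 0.976 * 0.985 * 0.959 * 0.99 * 0.98
= 0.8945


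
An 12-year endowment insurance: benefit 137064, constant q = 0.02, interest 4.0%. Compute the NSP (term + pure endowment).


Term component = 23294.8606
Pure endowment = 12_p_x * v^12 * benefit = 0.784717 * 0.624597 * 137064 = 67179.4182
NSP = 90474.2788


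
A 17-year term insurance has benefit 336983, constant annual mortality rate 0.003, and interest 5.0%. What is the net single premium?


NSP = benefit * sum_{k=0}^{n-1} k_p_x * q * v^(k+1)
With constant q=0.003, v=0.952381
Sum = 0.033137
NSP = 336983 * 0.033137
= 11166.7585


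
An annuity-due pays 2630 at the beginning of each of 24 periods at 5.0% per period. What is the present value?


PV_due = PMT * (1-(1+i)^(-n))/i * (1+i)
PV_immediate = 36290.4279
PV_due = 36290.4279 * 1.05
= 38104.9493


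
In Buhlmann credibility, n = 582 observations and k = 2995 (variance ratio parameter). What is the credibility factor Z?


Z = n / (n + k)
= 582 / (582 + 2995)
= 582 / 3577
= 0.1627


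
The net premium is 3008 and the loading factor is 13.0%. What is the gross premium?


Gross = net * (1 + loading)
= 3008 * (1 + 0.13)
= 3008 * 1.13
= 3399.04


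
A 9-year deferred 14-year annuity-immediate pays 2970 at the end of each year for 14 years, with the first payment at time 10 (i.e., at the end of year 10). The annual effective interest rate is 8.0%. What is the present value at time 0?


PV at time 9 of the 14-year annuity-immediate:
a_n = 2970 * (1-(1+0.08)^(-14))/0.08 = 24485.3838
Discount back 9 years to time 0:
PV = 24485.3838 * (1+0.08)^(-9)
= 24485.3838 * 0.500249
= 12248.788


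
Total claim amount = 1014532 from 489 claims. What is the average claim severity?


severity = total / number
= 1014532 / 489
= 2074.7076


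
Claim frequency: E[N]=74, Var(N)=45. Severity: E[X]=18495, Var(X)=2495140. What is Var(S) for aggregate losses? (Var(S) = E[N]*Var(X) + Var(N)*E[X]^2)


Var(S) = E[N]*Var(X) + Var(N)*E[X]^2
= 74*2495140 + 45*18495^2
= 184640360 + 15392926125
= 1.5578e+10


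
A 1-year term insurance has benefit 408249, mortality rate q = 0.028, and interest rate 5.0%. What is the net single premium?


NSP = benefit * q * v
v = 1/(1+i) = 0.952381
NSP = 408249 * 0.028 * 0.952381
= 10886.64


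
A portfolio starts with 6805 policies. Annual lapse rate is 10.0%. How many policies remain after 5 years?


remaining = initial * (1 - lapse)^years
= 6805 * (1 - 0.1)^5
= 6805 * 0.59049
= 4018.2845


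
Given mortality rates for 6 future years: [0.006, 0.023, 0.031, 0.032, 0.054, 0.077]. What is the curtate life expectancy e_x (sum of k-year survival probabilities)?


e_x = sum_{k=1}^{n} k_p_x
k_p_x values:
  1_p_x = 0.994
  2_p_x = 0.971138
  3_p_x = 0.941033
  4_p_x = 0.91092
  5_p_x = 0.86173
  6_p_x = 0.795377
e_x = 5.4742


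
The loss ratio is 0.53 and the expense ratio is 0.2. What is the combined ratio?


Combined ratio = loss ratio + expense ratio
= 0.53 + 0.2
= 0.73


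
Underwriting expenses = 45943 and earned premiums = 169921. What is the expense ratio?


Expense ratio = expenses / premiums
= 45943 / 169921
= 0.2704


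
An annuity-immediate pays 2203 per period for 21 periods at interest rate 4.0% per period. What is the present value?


PV = PMT * (1 - (1+i)^(-n)) / i
= 2203 * (1 - (1+0.04)^(-21)) / 0.04
= 2203 * (1 - 0.438834) / 0.04
= 2203 * 14.02916
= 30906.2394


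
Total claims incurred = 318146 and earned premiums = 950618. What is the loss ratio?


Loss ratio = claims / premiums
= 318146 / 950618
= 0.3347


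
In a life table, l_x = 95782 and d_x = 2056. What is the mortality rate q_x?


q_x = d_x / l_x
= 2056 / 95782
= 0.0215


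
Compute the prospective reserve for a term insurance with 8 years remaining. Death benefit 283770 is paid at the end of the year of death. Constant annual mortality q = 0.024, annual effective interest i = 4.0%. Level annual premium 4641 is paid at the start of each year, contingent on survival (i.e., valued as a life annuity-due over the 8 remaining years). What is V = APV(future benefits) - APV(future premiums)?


v = 1/(1+i) = 0.961538
APV(future benefits) per unit = sum_{k=0}^{7} k_p_x * q * v^(k+1) = 0.149388
APV(future benefits) = 283770 * 0.149388 = 42391.7002
Life annuity-due factor ä_{x:8} = sum_{k=0}^{7} k_p_x * v^k = 6.47346
APV(future premiums) = 4641 * 6.47346 = 30043.3267
V = 42391.7002 - 30043.3267
= 12348.3735


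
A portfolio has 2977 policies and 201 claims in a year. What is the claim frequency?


frequency = claims / policies
= 201 / 2977
= 0.0675


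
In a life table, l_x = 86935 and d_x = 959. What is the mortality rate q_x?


q_x = d_x / l_x
= 959 / 86935
= 0.011


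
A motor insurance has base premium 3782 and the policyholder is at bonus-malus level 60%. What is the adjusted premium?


adjusted = base * BM_level / 100
= 3782 * 60 / 100
= 3782 * 0.6
= 2269.2


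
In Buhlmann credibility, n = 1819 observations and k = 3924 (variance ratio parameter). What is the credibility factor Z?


Z = n / (n + k)
= 1819 / (1819 + 3924)
= 1819 / 5743
= 0.3167


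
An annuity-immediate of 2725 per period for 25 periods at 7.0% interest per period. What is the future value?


FV = PMT * ((1+i)^n - 1) / i
= 2725 * ((1.07)^25 - 1) / 0.07
= 2725 * (5.427433 - 1) / 0.07
= 172353.6278


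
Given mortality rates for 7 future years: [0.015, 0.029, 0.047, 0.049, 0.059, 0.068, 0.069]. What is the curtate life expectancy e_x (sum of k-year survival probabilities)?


e_x = sum_{k=1}^{n} k_p_x
k_p_x values:
  1_p_x = 0.985
  2_p_x = 0.956435
  3_p_x = 0.911483
  4_p_x = 0.86682
  5_p_x = 0.815678
  6_p_x = 0.760211
  7_p_x = 0.707757
e_x = 6.0034


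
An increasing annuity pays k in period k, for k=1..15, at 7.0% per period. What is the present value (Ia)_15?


(Ia)_n = sum_{k=1}^{n} k * v^k, v = 1/(1+i)
v = 0.934579
Sum computed term by term:
(Ia)_15 = 61.554


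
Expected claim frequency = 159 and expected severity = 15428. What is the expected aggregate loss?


E[S] = E[N] * E[X]
= 159 * 15428
= 2.4531e+06


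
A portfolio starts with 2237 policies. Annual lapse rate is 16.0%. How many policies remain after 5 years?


remaining = initial * (1 - lapse)^years
= 2237 * (1 - 0.16)^5
= 2237 * 0.418212
= 935.5401


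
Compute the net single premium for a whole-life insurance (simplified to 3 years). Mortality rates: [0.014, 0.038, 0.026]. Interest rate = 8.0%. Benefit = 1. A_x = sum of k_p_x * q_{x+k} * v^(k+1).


v = 0.925926
Year 0: k_p_x=1.0, q=0.014, term=0.012963
Year 1: k_p_x=0.986, q=0.038, term=0.032123
Year 2: k_p_x=0.948532, q=0.026, term=0.019577
A_x = 0.0647


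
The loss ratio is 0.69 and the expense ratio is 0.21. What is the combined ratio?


Combined ratio = loss ratio + expense ratio
= 0.69 + 0.21
= 0.9


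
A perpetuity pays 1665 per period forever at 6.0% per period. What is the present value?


PV = PMT / i
= 1665 / 0.06
= 27750.0


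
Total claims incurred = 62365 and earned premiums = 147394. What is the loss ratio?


Loss ratio = claims / premiums
= 62365 / 147394
= 0.4231


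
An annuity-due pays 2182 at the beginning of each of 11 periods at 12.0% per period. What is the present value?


PV_due = PMT * (1-(1+i)^(-n))/i * (1+i)
PV_immediate = 12956.0595
PV_due = 12956.0595 * 1.12
= 14510.7866


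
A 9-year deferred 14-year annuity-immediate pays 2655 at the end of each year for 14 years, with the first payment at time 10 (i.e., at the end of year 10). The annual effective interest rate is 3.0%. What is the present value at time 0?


PV at time 9 of the 14-year annuity-immediate:
a_n = 2655 * (1-(1+0.03)^(-14))/0.03 = 29991.0742
Discount back 9 years to time 0:
PV = 29991.0742 * (1+0.03)^(-9)
= 29991.0742 * 0.766417
= 22985.6611


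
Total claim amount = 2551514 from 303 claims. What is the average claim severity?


severity = total / number
= 2551514 / 303
= 8420.8383


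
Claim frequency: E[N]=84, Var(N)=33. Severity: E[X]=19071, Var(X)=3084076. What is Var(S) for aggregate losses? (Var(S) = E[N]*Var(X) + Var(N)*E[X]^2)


Var(S) = E[N]*Var(X) + Var(N)*E[X]^2
= 84*3084076 + 33*19071^2
= 259062384 + 12002200353
= 1.2261e+10


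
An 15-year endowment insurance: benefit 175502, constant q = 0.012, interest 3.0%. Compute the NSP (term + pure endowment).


Term component = 23289.3767
Pure endowment = 15_p_x * v^15 * benefit = 0.834361 * 0.641862 * 175502 = 93989.1816
NSP = 117278.5583


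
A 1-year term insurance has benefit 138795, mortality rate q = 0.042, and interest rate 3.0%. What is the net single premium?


NSP = benefit * q * v
v = 1/(1+i) = 0.970874
NSP = 138795 * 0.042 * 0.970874
= 5659.6019


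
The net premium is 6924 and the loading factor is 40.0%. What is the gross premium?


Gross = net * (1 + loading)
= 6924 * (1 + 0.4)
= 6924 * 1.4
= 9693.6


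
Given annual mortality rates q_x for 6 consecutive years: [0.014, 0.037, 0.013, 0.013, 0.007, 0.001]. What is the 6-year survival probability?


p_k = 1 - q_k for each year
Survival = product of (1 - q_k)
= 0.986 * 0.963 * 0.987 * 0.987 * 0.993 * 0.999
= 0.9176


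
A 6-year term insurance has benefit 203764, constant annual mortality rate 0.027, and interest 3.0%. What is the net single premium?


NSP = benefit * sum_{k=0}^{n-1} k_p_x * q * v^(k+1)
With constant q=0.027, v=0.970874
Sum = 0.137062
NSP = 203764 * 0.137062
= 27928.3275


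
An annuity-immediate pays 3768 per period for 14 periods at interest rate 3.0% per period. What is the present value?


PV = PMT * (1 - (1+i)^(-n)) / i
= 3768 * (1 - (1+0.03)^(-14)) / 0.03
= 3768 * (1 - 0.661118) / 0.03
= 3768 * 11.296073
= 42563.6036


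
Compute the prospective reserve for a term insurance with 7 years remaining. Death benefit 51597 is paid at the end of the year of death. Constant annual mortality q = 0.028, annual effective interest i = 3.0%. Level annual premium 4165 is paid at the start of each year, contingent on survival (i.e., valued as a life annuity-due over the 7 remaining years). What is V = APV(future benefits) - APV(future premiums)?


v = 1/(1+i) = 0.970874
APV(future benefits) per unit = sum_{k=0}^{6} k_p_x * q * v^(k+1) = 0.160998
APV(future benefits) = 51597 * 0.160998 = 8306.9974
Life annuity-due factor ä_{x:7} = sum_{k=0}^{6} k_p_x * v^k = 5.922415
APV(future premiums) = 4165 * 5.922415 = 24666.8575
V = 8306.9974 - 24666.8575
= -16359.86


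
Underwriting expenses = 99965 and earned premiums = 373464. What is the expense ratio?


Expense ratio = expenses / premiums
= 99965 / 373464
= 0.2677


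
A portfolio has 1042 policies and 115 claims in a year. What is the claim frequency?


frequency = claims / policies
= 115 / 1042
= 0.1104


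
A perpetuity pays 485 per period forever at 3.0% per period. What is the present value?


PV = PMT / i
= 485 / 0.03
= 16166.6667


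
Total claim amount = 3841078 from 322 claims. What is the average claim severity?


severity = total / number
= 3841078 / 322
= 11928.8137


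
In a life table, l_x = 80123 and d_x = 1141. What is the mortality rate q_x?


q_x = d_x / l_x
= 1141 / 80123
= 0.0142


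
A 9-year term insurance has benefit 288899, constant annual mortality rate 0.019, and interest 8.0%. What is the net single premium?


NSP = benefit * sum_{k=0}^{n-1} k_p_x * q * v^(k+1)
With constant q=0.019, v=0.925926
Sum = 0.111135
NSP = 288899 * 0.111135
= 32106.8286


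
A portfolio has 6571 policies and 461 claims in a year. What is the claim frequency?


frequency = claims / policies
= 461 / 6571
= 0.0702


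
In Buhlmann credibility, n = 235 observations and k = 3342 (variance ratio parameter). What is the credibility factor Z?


Z = n / (n + k)
= 235 / (235 + 3342)
= 235 / 3577
= 0.0657


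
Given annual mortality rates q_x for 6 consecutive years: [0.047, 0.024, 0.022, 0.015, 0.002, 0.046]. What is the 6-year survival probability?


p_k = 1 - q_k for each year
Survival = product of (1 - q_k)
= 0.953 * 0.976 * 0.978 * 0.985 * 0.998 * 0.954
= 0.8531


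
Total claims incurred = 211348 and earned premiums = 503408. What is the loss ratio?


Loss ratio = claims / premiums
= 211348 / 503408
= 0.4198


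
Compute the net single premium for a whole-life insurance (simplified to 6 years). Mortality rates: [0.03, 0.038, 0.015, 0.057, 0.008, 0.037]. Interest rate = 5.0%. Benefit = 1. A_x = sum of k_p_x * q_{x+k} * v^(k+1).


v = 0.952381
Year 0: k_p_x=1.0, q=0.03, term=0.028571
Year 1: k_p_x=0.97, q=0.038, term=0.033433
Year 2: k_p_x=0.93314, q=0.015, term=0.012091
Year 3: k_p_x=0.919143, q=0.057, term=0.043102
Year 4: k_p_x=0.866752, q=0.008, term=0.005433
Year 5: k_p_x=0.859818, q=0.037, term=0.02374
A_x = 0.1464


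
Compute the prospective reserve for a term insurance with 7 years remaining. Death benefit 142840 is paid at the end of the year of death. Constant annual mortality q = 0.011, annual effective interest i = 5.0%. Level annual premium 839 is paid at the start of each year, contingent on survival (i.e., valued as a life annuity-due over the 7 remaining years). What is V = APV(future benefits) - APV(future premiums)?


v = 1/(1+i) = 0.952381
APV(future benefits) per unit = sum_{k=0}^{6} k_p_x * q * v^(k+1) = 0.06172
APV(future benefits) = 142840 * 0.06172 = 8816.1513
Life annuity-due factor ä_{x:7} = sum_{k=0}^{6} k_p_x * v^k = 5.891499
APV(future premiums) = 839 * 5.891499 = 4942.9676
V = 8816.1513 - 4942.9676
= 3873.1837


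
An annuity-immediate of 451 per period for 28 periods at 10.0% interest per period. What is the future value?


FV = PMT * ((1+i)^n - 1) / i
= 451 * ((1.1)^28 - 1) / 0.1
= 451 * (14.420994 - 1) / 0.1
= 60528.6812


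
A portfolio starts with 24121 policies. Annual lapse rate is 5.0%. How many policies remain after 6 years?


remaining = initial * (1 - lapse)^years
= 24121 * (1 - 0.05)^6
= 24121 * 0.735092
= 17731.1515


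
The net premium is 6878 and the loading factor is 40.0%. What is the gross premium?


Gross = net * (1 + loading)
= 6878 * (1 + 0.4)
= 6878 * 1.4
= 9629.2


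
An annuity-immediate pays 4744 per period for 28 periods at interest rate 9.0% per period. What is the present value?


PV = PMT * (1 - (1+i)^(-n)) / i
= 4744 * (1 - (1+0.09)^(-28)) / 0.09
= 4744 * (1 - 0.089548) / 0.09
= 4744 * 10.116128
= 47990.913


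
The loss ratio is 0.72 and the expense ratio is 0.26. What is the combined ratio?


Combined ratio = loss ratio + expense ratio
= 0.72 + 0.26
= 0.98


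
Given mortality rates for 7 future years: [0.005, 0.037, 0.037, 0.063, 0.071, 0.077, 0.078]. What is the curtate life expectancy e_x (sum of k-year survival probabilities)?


e_x = sum_{k=1}^{n} k_p_x
k_p_x values:
  1_p_x = 0.995
  2_p_x = 0.958185
  3_p_x = 0.922732
  4_p_x = 0.8646
  5_p_x = 0.803213
  6_p_x = 0.741366
  7_p_x = 0.683539
e_x = 5.9686


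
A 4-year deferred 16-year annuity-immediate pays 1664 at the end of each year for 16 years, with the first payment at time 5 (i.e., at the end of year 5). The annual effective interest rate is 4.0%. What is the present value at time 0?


PV at time 4 of the 16-year annuity-immediate:
a_n = 1664 * (1-(1+0.04)^(-16))/0.04 = 19389.4199
Discount back 4 years to time 0:
PV = 19389.4199 * (1+0.04)^(-4)
= 19389.4199 * 0.854804
= 16574.1574


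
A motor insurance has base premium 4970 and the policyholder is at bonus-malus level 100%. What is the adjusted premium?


adjusted = base * BM_level / 100
= 4970 * 100 / 100
= 4970 * 1.0
= 4970.0


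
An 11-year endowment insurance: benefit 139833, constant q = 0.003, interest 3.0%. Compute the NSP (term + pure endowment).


Term component = 3827.1558
Pure endowment = 11_p_x * v^11 * benefit = 0.967491 * 0.722421 * 139833 = 97734.2861
NSP = 101561.4419


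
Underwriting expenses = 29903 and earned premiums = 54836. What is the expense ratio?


Expense ratio = expenses / premiums
= 29903 / 54836
= 0.5453


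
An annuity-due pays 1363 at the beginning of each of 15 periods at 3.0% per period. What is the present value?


PV_due = PMT * (1-(1+i)^(-n))/i * (1+i)
PV_immediate = 16271.4055
PV_due = 16271.4055 * 1.03
= 16759.5477


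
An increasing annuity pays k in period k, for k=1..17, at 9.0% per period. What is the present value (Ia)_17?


(Ia)_n = sum_{k=1}^{n} k * v^k, v = 1/(1+i)
v = 0.917431
Sum computed term by term:
(Ia)_17 = 59.8257


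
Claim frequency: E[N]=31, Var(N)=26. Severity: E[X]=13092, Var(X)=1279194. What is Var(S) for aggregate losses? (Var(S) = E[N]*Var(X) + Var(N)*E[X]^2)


Var(S) = E[N]*Var(X) + Var(N)*E[X]^2
= 31*1279194 + 26*13092^2
= 39655014 + 4456412064
= 4.4961e+09


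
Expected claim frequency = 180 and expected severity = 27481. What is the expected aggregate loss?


E[S] = E[N] * E[X]
= 180 * 27481
= 4.9466e+06


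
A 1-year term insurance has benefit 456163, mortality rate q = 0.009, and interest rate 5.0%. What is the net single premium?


NSP = benefit * q * v
v = 1/(1+i) = 0.952381
NSP = 456163 * 0.009 * 0.952381
= 3909.9686


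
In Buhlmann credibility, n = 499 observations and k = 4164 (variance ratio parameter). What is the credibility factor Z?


Z = n / (n + k)
= 499 / (499 + 4164)
= 499 / 4663
= 0.107


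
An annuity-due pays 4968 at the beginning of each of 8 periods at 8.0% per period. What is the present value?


PV_due = PMT * (1-(1+i)^(-n))/i * (1+i)
PV_immediate = 28549.3023
PV_due = 28549.3023 * 1.08
= 30833.2465


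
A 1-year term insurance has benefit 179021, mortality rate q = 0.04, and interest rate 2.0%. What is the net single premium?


NSP = benefit * q * v
v = 1/(1+i) = 0.980392
NSP = 179021 * 0.04 * 0.980392
= 7020.4314


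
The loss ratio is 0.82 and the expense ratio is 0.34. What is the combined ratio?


Combined ratio = loss ratio + expense ratio
= 0.82 + 0.34
= 1.16


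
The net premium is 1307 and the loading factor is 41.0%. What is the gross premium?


Gross = net * (1 + loading)
= 1307 * (1 + 0.41)
= 1307 * 1.41
= 1842.87


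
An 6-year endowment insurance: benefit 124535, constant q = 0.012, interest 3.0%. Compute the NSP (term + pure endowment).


Term component = 7864.7172
Pure endowment = 6_p_x * v^6 * benefit = 0.930126 * 0.837484 * 124535 = 97008.49
NSP = 104873.2071


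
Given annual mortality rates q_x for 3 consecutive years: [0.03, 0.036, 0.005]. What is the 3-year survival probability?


p_k = 1 - q_k for each year
Survival = product of (1 - q_k)
= 0.97 * 0.964 * 0.995
= 0.9304


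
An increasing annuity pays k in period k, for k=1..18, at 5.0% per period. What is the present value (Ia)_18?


(Ia)_n = sum_{k=1}^{n} k * v^k, v = 1/(1+i)
v = 0.952381
Sum computed term by term:
(Ia)_18 = 95.8939


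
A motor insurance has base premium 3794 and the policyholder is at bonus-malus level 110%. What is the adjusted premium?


adjusted = base * BM_level / 100
= 3794 * 110 / 100
= 3794 * 1.1
= 4173.4


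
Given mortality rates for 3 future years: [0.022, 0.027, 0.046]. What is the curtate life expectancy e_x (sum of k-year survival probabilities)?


e_x = sum_{k=1}^{n} k_p_x
k_p_x values:
  1_p_x = 0.978
  2_p_x = 0.951594
  3_p_x = 0.907821
e_x = 2.8374


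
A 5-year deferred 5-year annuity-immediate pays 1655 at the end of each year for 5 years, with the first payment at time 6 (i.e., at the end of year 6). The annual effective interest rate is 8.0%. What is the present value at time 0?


PV at time 5 of the 5-year annuity-immediate:
a_n = 1655 * (1-(1+0.08)^(-5))/0.08 = 6607.9351
Discount back 5 years to time 0:
PV = 6607.9351 * (1+0.08)^(-5)
= 6607.9351 * 0.680583
= 4497.2496


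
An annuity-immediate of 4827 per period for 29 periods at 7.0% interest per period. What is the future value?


FV = PMT * ((1+i)^n - 1) / i
= 4827 * ((1.07)^29 - 1) / 0.07
= 4827 * (7.114257 - 1) / 0.07
= 421621.6968


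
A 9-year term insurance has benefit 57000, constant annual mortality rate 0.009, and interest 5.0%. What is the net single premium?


NSP = benefit * sum_{k=0}^{n-1} k_p_x * q * v^(k+1)
With constant q=0.009, v=0.952381
Sum = 0.061896
NSP = 57000 * 0.061896
= 3528.0807


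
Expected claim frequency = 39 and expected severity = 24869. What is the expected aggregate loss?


E[S] = E[N] * E[X]
= 39 * 24869
= 969891


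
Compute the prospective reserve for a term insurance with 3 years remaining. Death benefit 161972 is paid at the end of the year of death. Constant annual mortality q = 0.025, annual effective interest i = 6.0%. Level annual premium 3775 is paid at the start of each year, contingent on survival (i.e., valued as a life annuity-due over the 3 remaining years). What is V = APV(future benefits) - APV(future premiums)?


v = 1/(1+i) = 0.943396
APV(future benefits) per unit = sum_{k=0}^{2} k_p_x * q * v^(k+1) = 0.065233
APV(future benefits) = 161972 * 0.065233 = 10565.8621
Life annuity-due factor ä_{x:3} = sum_{k=0}^{2} k_p_x * v^k = 2.765864
APV(future premiums) = 3775 * 2.765864 = 10441.1373
V = 10565.8621 - 10441.1373
= 124.7248


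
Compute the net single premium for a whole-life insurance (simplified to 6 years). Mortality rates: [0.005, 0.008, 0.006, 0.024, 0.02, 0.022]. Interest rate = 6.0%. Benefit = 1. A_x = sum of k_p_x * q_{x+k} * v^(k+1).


v = 0.943396
Year 0: k_p_x=1.0, q=0.005, term=0.004717
Year 1: k_p_x=0.995, q=0.008, term=0.007084
Year 2: k_p_x=0.98704, q=0.006, term=0.004972
Year 3: k_p_x=0.981118, q=0.024, term=0.018651
Year 4: k_p_x=0.957571, q=0.02, term=0.014311
Year 5: k_p_x=0.93842, q=0.022, term=0.014554
A_x = 0.0643


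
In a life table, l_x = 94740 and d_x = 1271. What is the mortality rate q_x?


q_x = d_x / l_x
= 1271 / 94740
= 0.0134


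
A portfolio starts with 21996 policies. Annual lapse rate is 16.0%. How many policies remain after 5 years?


remaining = initial * (1 - lapse)^years
= 21996 * (1 - 0.16)^5
= 21996 * 0.418212
= 9198.9899


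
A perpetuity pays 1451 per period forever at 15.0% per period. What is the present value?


PV = PMT / i
= 1451 / 0.15
= 9673.3333


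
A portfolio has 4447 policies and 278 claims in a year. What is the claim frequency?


frequency = claims / policies
= 278 / 4447
= 0.0625


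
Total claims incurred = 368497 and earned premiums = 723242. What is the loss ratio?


Loss ratio = claims / premiums
= 368497 / 723242
= 0.5095


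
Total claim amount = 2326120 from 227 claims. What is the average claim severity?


severity = total / number
= 2326120 / 227
= 10247.2247


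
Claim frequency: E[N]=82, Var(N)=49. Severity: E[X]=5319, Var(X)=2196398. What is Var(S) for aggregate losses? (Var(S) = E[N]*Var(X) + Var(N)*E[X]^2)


Var(S) = E[N]*Var(X) + Var(N)*E[X]^2
= 82*2196398 + 49*5319^2
= 180104636 + 1386296289
= 1.5664e+09


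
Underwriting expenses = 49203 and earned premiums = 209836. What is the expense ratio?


Expense ratio = expenses / premiums
= 49203 / 209836
= 0.2345


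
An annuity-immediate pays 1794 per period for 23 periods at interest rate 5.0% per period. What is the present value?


PV = PMT * (1 - (1+i)^(-n)) / i
= 1794 * (1 - (1+0.05)^(-23)) / 0.05
= 1794 * (1 - 0.325571) / 0.05
= 1794 * 13.488574
= 24198.5015


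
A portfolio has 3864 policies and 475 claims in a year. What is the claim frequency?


frequency = claims / policies
= 475 / 3864
= 0.1229


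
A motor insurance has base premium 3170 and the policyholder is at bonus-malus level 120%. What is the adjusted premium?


adjusted = base * BM_level / 100
= 3170 * 120 / 100
= 3170 * 1.2
= 3804.0


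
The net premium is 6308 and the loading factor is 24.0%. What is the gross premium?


Gross = net * (1 + loading)
= 6308 * (1 + 0.24)
= 6308 * 1.24
= 7821.92


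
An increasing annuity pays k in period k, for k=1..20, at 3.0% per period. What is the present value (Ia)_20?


(Ia)_n = sum_{k=1}^{n} k * v^k, v = 1/(1+i)
v = 0.970874
Sum computed term by term:
(Ia)_20 = 141.6761


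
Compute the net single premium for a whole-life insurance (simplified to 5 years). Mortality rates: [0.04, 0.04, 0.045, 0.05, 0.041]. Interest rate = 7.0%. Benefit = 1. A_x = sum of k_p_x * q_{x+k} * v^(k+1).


v = 0.934579
Year 0: k_p_x=1.0, q=0.04, term=0.037383
Year 1: k_p_x=0.96, q=0.04, term=0.03354
Year 2: k_p_x=0.9216, q=0.045, term=0.033854
Year 3: k_p_x=0.880128, q=0.05, term=0.033572
Year 4: k_p_x=0.836122, q=0.041, term=0.024442
A_x = 0.1628


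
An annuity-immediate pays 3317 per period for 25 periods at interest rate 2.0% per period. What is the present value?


PV = PMT * (1 - (1+i)^(-n)) / i
= 3317 * (1 - (1+0.02)^(-25)) / 0.02
= 3317 * (1 - 0.609531) / 0.02
= 3317 * 19.523456
= 64759.3051


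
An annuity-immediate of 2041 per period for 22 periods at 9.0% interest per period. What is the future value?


FV = PMT * ((1+i)^n - 1) / i
= 2041 * ((1.09)^22 - 1) / 0.09
= 2041 * (6.6586 - 1) / 0.09
= 128324.4832


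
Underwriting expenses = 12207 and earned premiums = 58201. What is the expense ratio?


Expense ratio = expenses / premiums
= 12207 / 58201
= 0.2097


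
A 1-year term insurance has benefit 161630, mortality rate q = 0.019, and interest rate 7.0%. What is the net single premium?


NSP = benefit * q * v
v = 1/(1+i) = 0.934579
NSP = 161630 * 0.019 * 0.934579
= 2870.0654


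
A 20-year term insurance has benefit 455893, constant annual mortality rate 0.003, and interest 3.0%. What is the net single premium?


NSP = benefit * sum_{k=0}^{n-1} k_p_x * q * v^(k+1)
With constant q=0.003, v=0.970874
Sum = 0.04351
NSP = 455893 * 0.04351
= 19836.1047


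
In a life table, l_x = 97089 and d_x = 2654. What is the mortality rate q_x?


q_x = d_x / l_x
= 2654 / 97089
= 0.0273


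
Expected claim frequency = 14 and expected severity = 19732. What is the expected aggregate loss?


E[S] = E[N] * E[X]
= 14 * 19732
= 276248


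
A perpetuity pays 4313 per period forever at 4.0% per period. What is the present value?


PV = PMT / i
= 4313 / 0.04
= 107825.0


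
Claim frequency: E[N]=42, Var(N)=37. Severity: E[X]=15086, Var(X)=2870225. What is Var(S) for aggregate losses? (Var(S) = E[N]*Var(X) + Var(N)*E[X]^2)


Var(S) = E[N]*Var(X) + Var(N)*E[X]^2
= 42*2870225 + 37*15086^2
= 120549450 + 8420733652
= 8.5413e+09


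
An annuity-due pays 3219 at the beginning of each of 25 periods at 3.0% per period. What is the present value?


PV_due = PMT * (1-(1+i)^(-n))/i * (1+i)
PV_immediate = 56052.9224
PV_due = 56052.9224 * 1.03
= 57734.5101


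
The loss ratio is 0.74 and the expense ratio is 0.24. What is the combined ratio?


Combined ratio = loss ratio + expense ratio
= 0.74 + 0.24
= 0.98


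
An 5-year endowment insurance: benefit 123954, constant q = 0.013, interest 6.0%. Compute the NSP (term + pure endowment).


Term component = 6623.6801
Pure endowment = 5_p_x * v^5 * benefit = 0.936668 * 0.747258 * 123954 = 86759.4885
NSP = 93383.1687


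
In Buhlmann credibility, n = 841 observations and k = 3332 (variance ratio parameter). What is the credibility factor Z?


Z = n / (n + k)
= 841 / (841 + 3332)
= 841 / 4173
= 0.2015


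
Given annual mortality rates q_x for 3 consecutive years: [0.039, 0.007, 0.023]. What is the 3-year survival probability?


p_k = 1 - q_k for each year
Survival = product of (1 - q_k)
= 0.961 * 0.993 * 0.977
= 0.9323


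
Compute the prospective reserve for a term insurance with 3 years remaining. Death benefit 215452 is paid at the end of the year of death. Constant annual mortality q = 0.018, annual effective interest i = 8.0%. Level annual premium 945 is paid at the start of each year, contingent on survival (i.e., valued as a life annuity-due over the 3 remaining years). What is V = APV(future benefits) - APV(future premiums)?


v = 1/(1+i) = 0.925926
APV(future benefits) per unit = sum_{k=0}^{2} k_p_x * q * v^(k+1) = 0.0456
APV(future benefits) = 215452 * 0.0456 = 9824.6531
Life annuity-due factor ä_{x:3} = sum_{k=0}^{2} k_p_x * v^k = 2.736012
APV(future premiums) = 945 * 2.736012 = 2585.531
V = 9824.6531 - 2585.531
= 7239.1221


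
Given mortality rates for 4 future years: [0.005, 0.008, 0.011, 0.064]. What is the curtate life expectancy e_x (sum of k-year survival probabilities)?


e_x = sum_{k=1}^{n} k_p_x
k_p_x values:
  1_p_x = 0.995
  2_p_x = 0.98704
  3_p_x = 0.976183
  4_p_x = 0.913707
e_x = 3.8719


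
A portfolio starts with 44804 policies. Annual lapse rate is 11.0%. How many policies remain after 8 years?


remaining = initial * (1 - lapse)^years
= 44804 * (1 - 0.11)^8
= 44804 * 0.393659
= 17637.4925


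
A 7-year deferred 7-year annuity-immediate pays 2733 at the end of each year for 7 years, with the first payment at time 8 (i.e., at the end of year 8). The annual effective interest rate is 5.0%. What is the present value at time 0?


PV at time 7 of the 7-year annuity-immediate:
a_n = 2733 * (1-(1+0.05)^(-7))/0.05 = 15814.1585
Discount back 7 years to time 0:
PV = 15814.1585 * (1+0.05)^(-7)
= 15814.1585 * 0.710681
= 11238.8272


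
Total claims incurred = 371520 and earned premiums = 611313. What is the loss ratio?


Loss ratio = claims / premiums
= 371520 / 611313
= 0.6077


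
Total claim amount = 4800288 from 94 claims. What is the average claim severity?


severity = total / number
= 4800288 / 94
= 51066.8936


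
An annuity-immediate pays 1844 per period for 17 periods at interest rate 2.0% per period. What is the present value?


PV = PMT * (1 - (1+i)^(-n)) / i
= 1844 * (1 - (1+0.02)^(-17)) / 0.02
= 1844 * (1 - 0.714163) / 0.02
= 1844 * 14.291872
= 26354.2117


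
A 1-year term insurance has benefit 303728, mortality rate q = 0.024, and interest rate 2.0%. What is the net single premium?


NSP = benefit * q * v
v = 1/(1+i) = 0.980392
NSP = 303728 * 0.024 * 0.980392
= 7146.5412


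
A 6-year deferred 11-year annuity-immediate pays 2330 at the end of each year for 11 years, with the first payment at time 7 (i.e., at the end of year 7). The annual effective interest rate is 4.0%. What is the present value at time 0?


PV at time 6 of the 11-year annuity-immediate:
a_n = 2330 * (1-(1+0.04)^(-11))/0.04 = 20411.9107
Discount back 6 years to time 0:
PV = 20411.9107 * (1+0.04)^(-6)
= 20411.9107 * 0.790315
= 16131.8296


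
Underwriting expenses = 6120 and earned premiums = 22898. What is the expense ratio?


Expense ratio = expenses / premiums
= 6120 / 22898
= 0.2673


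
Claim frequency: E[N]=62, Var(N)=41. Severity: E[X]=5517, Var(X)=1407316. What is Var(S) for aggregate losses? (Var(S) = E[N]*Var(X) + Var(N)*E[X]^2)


Var(S) = E[N]*Var(X) + Var(N)*E[X]^2
= 62*1407316 + 41*5517^2
= 87253592 + 1247928849
= 1.3352e+09


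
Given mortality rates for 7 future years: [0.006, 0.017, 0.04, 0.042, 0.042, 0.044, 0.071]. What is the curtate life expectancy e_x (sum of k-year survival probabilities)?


e_x = sum_{k=1}^{n} k_p_x
k_p_x values:
  1_p_x = 0.994
  2_p_x = 0.977102
  3_p_x = 0.938018
  4_p_x = 0.898621
  5_p_x = 0.860879
  6_p_x = 0.823
  7_p_x = 0.764567
e_x = 6.2562


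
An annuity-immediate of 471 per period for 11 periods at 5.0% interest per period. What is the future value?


FV = PMT * ((1+i)^n - 1) / i
= 471 * ((1.05)^11 - 1) / 0.05
= 471 * (1.710339 - 1) / 0.05
= 6691.3968


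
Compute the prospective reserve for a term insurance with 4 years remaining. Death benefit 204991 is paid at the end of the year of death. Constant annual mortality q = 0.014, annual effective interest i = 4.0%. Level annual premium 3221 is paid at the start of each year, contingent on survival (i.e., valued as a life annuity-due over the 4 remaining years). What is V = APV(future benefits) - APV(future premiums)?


v = 1/(1+i) = 0.961538
APV(future benefits) per unit = sum_{k=0}^{3} k_p_x * q * v^(k+1) = 0.049796
APV(future benefits) = 204991 * 0.049796 = 10207.6605
Life annuity-due factor ä_{x:4} = sum_{k=0}^{3} k_p_x * v^k = 3.699106
APV(future premiums) = 3221 * 3.699106 = 11914.8191
V = 10207.6605 - 11914.8191
= -1707.1586


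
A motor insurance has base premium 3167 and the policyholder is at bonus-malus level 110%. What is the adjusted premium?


adjusted = base * BM_level / 100
= 3167 * 110 / 100
= 3167 * 1.1
= 3483.7
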